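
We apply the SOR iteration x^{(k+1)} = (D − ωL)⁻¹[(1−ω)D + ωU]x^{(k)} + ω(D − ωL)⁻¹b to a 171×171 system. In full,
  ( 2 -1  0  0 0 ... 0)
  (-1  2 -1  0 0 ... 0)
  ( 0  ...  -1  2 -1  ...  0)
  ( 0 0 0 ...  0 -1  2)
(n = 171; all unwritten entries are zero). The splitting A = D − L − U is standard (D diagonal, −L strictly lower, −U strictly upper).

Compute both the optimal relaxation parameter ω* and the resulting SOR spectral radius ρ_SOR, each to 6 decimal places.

ω* = 1.964127, ρ_SOR = 0.964127

n=171: λ(B_J) = 1 − λ(A)/2 = cos(kπ/172); k=1 gives ρ_J = 0.999833.
√(1 − cos²(π/172)) = sin(π/172) ≈ 0.0182641.
So ω* = 2/1.0182641 = 1.964127 (Young).
ρ_SOR = ω* − 1 = 1.964127 − 1 = 0.964127.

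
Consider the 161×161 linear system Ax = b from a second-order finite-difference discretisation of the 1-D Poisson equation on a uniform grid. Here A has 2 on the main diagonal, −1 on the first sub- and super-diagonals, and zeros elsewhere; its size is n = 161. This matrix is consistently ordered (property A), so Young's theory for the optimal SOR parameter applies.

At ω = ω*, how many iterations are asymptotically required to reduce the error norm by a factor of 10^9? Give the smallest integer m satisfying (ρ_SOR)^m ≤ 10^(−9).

m = 535

n=161: λ(B_J) = 1 − λ(A)/2 = cos(kπ/162); k=1 gives ρ_J = 0.9998120.
root = sin(π/162) = 0.0193913  (since 1−cos² = sin²).
So ω* = 2/1.0193913 = 1.9619551 (Young).
ρ_SOR = ω* − 1 ≈ 0.9619551.
9·ln10 = 20.7233; −ln(0.9619551) = 0.0387875; m = ⌈20.7233/0.0387875⌉ = ⌈534.278⌉ = 535.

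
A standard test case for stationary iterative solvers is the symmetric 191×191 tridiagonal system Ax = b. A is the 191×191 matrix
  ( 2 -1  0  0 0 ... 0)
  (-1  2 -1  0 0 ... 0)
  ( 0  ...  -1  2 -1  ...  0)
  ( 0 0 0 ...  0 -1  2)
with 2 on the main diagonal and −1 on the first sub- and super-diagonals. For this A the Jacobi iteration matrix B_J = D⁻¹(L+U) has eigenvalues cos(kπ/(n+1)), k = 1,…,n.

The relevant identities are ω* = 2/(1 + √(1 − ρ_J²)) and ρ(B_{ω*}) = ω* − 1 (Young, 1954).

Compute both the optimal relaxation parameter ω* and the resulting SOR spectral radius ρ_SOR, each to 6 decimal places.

[ρ_J] n=191: ρ(B_J) = cos(π/(n+1)) = cos(π/192) = 0.999866.
1 − cos²(π/192) = sin²(π/192) ⇒ √(1−ρ_J²) = sin(π/192) = 0.0163617.
[ω*] 2 ÷ (1 + 0.0163617) = 2 ÷ 1.0163617 = 1.967803.
At ω = 1.967803 every |λ(B_ω)| = ω−1, so ρ_SOR = 0.967803.

ω* = 1.967803, ρ_SOR = 0.967803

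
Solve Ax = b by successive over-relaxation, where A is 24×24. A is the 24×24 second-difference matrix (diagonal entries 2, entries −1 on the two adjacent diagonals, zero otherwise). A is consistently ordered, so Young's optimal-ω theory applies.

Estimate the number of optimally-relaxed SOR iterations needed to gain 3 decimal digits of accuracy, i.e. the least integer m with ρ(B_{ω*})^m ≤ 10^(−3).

m = 28

spectrum of D⁻¹(L+U) = {cos(kπ/25) : 1≤k≤24}; ρ_J = cos(π/25) = 0.9921147.
√(1−ρ_J²) = |sin(π/25)| = 0.1253332
ω* = 2/(1+0.1253332) = 1.7772514
[ρ_SOR] ω* − 1 = 0.7772514.
m ≥ 3·ln10 / (−ln 0.7772514) = 27.413; smallest integer m = 28.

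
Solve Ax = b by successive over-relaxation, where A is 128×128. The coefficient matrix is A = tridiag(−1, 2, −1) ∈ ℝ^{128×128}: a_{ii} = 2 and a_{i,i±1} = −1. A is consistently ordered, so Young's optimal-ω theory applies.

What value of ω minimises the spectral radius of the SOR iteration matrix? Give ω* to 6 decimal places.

ω* = 1.952456

[ρ_J] n=128: ρ(B_J) = cos(π/(n+1)) = cos(π/129) = 0.999703.
1 − cos²(π/129) = sin²(π/129) ⇒ √(1−ρ_J²) = sin(π/129) = 0.0243510.
ω* = 2/(1+0.0243510) = 1.952456
Hence ρ(B_{ω*}) = 1.952456 − 1 = 0.952456.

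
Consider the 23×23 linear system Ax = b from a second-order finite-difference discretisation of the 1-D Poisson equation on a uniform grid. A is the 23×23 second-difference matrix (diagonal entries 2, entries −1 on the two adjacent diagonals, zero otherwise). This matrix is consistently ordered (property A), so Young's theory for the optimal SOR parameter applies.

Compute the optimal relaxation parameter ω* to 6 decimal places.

spectrum of D⁻¹(L+U) = {cos(kπ/24) : 1≤k≤23}; ρ_J = cos(π/24) = 0.991445.
√(1 − cos²(π/24)) = sin(π/24) ≈ 0.1305262.
ω* = 2/(1+0.1305262) = 1.769088
[ρ_SOR] ω* − 1 = 0.769088.

ω* = 1.769088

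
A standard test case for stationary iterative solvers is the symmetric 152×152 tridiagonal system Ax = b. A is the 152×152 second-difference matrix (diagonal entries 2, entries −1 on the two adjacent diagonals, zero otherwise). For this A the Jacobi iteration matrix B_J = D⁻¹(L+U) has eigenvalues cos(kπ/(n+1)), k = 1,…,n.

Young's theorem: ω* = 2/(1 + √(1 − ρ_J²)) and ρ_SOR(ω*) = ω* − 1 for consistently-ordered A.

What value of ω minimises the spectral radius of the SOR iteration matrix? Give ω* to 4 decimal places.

ω* = 1.9598

½·tridiag(1,0,1) at n=152: λ_k = cos(kπ/153); max |λ| at k=1 ⇒ ρ_J = cos(π/153) ≈ 0.9998.
root = sin(π/153) = 0.02053  (since 1−cos² = sin²).
Then 2/(1+√(1−ρ_J²)) = 2/(1+0.02053); ω* = 2/1.02053 = 1.9598.
ρ(B_{ω*}) = ω*−1 = 0.9598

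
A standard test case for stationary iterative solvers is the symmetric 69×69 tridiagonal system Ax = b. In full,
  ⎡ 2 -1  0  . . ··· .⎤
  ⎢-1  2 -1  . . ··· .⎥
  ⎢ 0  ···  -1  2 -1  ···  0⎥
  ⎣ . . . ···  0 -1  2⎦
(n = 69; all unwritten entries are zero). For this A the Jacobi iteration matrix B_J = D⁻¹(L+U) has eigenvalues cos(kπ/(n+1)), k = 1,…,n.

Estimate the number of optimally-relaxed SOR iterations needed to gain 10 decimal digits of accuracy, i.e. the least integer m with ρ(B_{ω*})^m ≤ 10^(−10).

m = 257

[ρ_J] n=69: ρ(B_J) = cos(π/(n+1)) = cos(π/70) = 0.9989931.
1 − cos²(π/70) = sin²(π/70) ⇒ √(1−ρ_J²) = sin(π/70) = 0.0448648.
So ω* = 2/1.0448648 = 1.9141232 (Young).
ρ(B_{ω*}) = ω*−1 = 0.9141232
ρ_SOR^m ≤ 10^(−10) ⇔ m ≥ 10·ln10/(−ln 0.9141232) = 23.0259/0.0897899 = 256.442; m = ⌈256.442⌉ = 257.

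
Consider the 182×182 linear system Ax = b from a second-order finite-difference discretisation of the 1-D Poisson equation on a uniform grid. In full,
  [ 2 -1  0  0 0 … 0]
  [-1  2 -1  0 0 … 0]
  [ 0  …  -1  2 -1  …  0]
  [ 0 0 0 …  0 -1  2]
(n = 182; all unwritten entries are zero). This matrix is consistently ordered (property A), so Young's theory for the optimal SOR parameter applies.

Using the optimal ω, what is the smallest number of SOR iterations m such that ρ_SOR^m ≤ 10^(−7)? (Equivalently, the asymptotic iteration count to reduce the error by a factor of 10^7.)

B_J for the 182×182 system has eigenvalues cos(kπ/183); ρ_J = cos(π/183) = 0.9998526.
root = sin(π/183) = 0.0171663  (since 1−cos² = sin²).
ω* = 2 / (1 + 0.0171663) = 2 / 1.0171663 ≈ 1.9662468.
ρ_SOR = ω* − 1 ≈ 0.9662468.
ρ_SOR^m ≤ 10^(−7) ⇔ m ≥ 7·ln10/(−ln 0.9662468) = 16.1181/0.034336 = 469.423; m = ⌈469.423⌉ = 470.

m = 470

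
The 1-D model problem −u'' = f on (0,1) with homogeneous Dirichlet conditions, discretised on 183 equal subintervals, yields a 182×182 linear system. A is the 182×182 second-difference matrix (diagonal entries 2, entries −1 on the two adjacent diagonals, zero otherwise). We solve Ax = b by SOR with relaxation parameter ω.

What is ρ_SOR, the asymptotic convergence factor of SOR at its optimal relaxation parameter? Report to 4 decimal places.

ρ_SOR = 0.9662

[ρ_J] n=182: ρ(B_J) = cos(π/(n+1)) = cos(π/183) = 0.9999.
root = sin(π/183) = 0.01717  (since 1−cos² = sin²).
ω* = 2/(1+0.01717) = 1.9662
ρ_SOR = ω* − 1 ≈ 0.9662.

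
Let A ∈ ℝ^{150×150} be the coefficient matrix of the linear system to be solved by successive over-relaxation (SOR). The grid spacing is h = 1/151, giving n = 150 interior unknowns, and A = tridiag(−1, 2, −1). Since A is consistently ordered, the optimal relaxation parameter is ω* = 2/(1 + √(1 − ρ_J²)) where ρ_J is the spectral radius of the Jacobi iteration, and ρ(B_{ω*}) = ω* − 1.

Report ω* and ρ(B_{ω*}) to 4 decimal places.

B_J for the 150×150 system has eigenvalues cos(kπ/151); ρ_J = cos(π/151) = 0.9998.
√(1 − cos²(π/151)) = sin(π/151) ≈ 0.02080.
Young: ω* = 2/(1+√(1−ρ_J²)) = 2/(1+0.02080) = 2/1.02080 = 1.9592.
[ρ_SOR] ω* − 1 = 0.9592.

ω* = 1.9592, ρ_SOR = 0.9592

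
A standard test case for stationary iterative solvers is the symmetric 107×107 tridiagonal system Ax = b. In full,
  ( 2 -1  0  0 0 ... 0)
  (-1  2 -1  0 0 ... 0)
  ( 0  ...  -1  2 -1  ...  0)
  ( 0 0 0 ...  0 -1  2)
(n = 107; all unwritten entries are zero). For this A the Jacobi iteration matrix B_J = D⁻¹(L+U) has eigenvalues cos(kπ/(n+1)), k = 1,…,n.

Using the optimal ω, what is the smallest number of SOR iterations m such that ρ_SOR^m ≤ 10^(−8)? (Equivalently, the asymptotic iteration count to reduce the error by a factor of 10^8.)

n=107: λ(B_J) = 1 − λ(A)/2 = cos(kπ/108); k=1 gives ρ_J = 0.9995770.
root = sin(π/108) = 0.0290847  (since 1−cos² = sin²).
So ω* = 2/1.0290847 = 1.9434746 (Young).
ρ_SOR = ω* − 1 = 1.9434746 − 1 = 0.9434746.
ρ_SOR^m ≤ 10^(−8) ⇔ m ≥ 8·ln10/(−ln 0.9434746) = 18.4207/0.0581858 = 316.584; m = ⌈316.584⌉ = 317.

m = 317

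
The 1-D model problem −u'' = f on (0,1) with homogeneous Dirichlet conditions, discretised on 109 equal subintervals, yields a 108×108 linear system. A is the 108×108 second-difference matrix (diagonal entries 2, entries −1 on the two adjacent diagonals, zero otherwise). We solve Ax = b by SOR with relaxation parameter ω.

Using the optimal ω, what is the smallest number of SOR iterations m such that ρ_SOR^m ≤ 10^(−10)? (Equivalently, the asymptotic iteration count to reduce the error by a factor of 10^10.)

m = 400

n=108: λ(B_J) = 1 − λ(A)/2 = cos(kπ/109); k=1 gives ρ_J = 0.9995847.
√(1−ρ_J²) simplifies to sin(π/109) = 0.0288180.
ω* = 2/(1 + 0.0288180) = 2/1.0288180 = 1.9439784.
At ω = 1.9439784 every |λ(B_ω)| = ω−1, so ρ_SOR = 0.9439784.
m ≥ 10·ln10 / (−ln 0.9439784) = 399.395; smallest integer m = 400.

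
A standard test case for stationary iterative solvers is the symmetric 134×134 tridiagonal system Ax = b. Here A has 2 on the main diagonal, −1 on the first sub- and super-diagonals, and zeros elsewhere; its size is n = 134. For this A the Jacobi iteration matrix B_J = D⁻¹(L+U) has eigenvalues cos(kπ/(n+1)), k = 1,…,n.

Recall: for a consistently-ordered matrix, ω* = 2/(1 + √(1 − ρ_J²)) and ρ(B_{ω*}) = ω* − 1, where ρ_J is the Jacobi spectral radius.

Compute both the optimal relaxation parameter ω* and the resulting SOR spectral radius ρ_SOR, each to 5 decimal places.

[ρ_J] n=134: ρ(B_J) = cos(π/(n+1)) = cos(π/135) = 0.99973.
√(1−ρ_J²) = |sin(π/135)| = 0.023269
ω* = 2/(1+0.023269) = 1.95452
ρ(B_{ω*}) = ω*−1 = 0.95452

ω* = 1.95452, ρ_SOR = 0.95452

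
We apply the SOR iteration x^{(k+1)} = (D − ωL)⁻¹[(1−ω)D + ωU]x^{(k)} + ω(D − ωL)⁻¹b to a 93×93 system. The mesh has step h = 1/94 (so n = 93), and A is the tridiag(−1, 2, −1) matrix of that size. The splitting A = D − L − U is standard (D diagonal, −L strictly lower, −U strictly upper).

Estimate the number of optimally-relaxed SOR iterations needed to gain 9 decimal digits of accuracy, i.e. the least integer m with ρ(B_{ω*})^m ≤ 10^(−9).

½·tridiag(1,0,1) at n=93: λ_k = cos(kπ/94); max |λ| at k=1 ⇒ ρ_J = cos(π/94) ≈ 0.9994416.
√(1−ρ_J²) simplifies to sin(π/94) = 0.0334150.
ω* = 2/(1 + 0.0334150) = 2/1.0334150 = 1.9353309.
[ρ_SOR] ω* − 1 = 0.9353309.
Need (0.9353309)^m ≤ 10^(−9): m ≥ 9·ln10/|ln 0.9353309| = 20.7233/0.0668549 = 309.974 ⇒ m = 310.

m = 310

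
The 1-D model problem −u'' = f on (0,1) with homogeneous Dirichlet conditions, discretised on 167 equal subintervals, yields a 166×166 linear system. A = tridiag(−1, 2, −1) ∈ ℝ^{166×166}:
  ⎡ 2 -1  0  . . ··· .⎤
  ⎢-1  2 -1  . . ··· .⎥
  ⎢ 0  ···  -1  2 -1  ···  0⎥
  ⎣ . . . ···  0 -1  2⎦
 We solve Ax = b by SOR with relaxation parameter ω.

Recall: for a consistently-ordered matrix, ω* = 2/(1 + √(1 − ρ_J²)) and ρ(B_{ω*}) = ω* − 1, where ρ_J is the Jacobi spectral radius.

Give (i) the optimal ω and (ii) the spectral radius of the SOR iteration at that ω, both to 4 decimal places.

spectrum of D⁻¹(L+U) = {cos(kπ/167) : 1≤k≤166}; ρ_J = cos(π/167) = 0.9998.
root = sin(π/167) = 0.01881  (since 1−cos² = sin²).
ω* = 2/(1 + 0.01881) = 2/1.01881 = 1.9631.
[ρ_SOR] ω* − 1 = 0.9631.

ω* = 1.9631, ρ_SOR = 0.9631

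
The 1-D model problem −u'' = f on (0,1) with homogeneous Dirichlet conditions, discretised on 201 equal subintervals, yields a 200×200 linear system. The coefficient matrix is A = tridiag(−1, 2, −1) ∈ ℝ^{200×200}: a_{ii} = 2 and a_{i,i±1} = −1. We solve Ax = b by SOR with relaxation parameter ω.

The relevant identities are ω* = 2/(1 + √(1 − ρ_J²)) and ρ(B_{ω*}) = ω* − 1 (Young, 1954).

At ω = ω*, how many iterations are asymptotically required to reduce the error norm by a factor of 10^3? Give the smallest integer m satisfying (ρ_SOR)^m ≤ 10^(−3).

m = 221

n=200: λ(B_J) = 1 − λ(A)/2 = cos(kπ/201); k=1 gives ρ_J = 0.9998779.
1 − cos²(π/201) = sin²(π/201) ⇒ √(1−ρ_J²) = sin(π/201) = 0.0156292.
Young: ω* = 2/(1+√(1−ρ_J²)) = 2/(1+0.0156292) = 2/1.0156292 = 1.9692226.
Hence ρ(B_{ω*}) = 1.9692226 − 1 = 0.9692226.
For 3 digits: m = 3·ln10 / (−ln 0.9692226) = 6.90776/0.031261 = 220.971; round up → m = 221.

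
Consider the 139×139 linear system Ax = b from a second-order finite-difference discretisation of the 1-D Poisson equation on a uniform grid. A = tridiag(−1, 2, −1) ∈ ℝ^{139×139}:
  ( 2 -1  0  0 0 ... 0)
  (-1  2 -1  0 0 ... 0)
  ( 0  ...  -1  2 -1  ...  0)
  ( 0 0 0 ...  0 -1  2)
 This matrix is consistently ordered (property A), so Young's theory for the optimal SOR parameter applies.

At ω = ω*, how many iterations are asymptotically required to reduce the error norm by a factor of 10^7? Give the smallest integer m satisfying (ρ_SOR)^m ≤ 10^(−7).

m = 360

ρ_J = max_k |cos(kπ/140)| = cos(π/140) = 0.9997482
√(1−ρ_J²) simplifies to sin(π/140) = 0.0224381.
[ω*] 2 ÷ (1 + 0.0224381) = 2 ÷ 1.0224381 = 1.9561086.
At ω = 1.9561086 every |λ(B_ω)| = ω−1, so ρ_SOR = 0.9561086.
Need (0.9561086)^m ≤ 10^(−7): m ≥ 7·ln10/|ln 0.9561086| = 16.1181/0.0448838 = 359.107 ⇒ m = 360.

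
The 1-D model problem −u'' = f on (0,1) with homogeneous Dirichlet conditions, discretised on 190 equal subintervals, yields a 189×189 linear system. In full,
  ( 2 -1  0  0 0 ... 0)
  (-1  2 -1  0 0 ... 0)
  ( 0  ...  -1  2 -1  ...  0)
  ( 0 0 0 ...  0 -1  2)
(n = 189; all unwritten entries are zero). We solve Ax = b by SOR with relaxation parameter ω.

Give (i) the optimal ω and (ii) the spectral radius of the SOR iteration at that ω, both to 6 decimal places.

[ρ_J] n=189: ρ(B_J) = cos(π/(n+1)) = cos(π/190) = 0.999863.
√(1 − cos²(π/190)) = sin(π/190) ≈ 0.0165339.
ω* = 2 / (1 + 0.0165339) = 2 / 1.0165339 ≈ 1.967470.
ρ_SOR = ω* − 1 ≈ 0.967470.

ω* = 1.967470, ρ_SOR = 0.967470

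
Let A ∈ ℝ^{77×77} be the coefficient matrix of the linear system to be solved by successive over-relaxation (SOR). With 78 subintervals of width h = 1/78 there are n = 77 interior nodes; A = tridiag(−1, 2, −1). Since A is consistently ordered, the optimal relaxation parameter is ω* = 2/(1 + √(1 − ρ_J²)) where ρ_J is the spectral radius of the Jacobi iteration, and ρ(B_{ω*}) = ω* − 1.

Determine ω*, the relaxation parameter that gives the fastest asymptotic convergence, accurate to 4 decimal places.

ω* = 1.9226

n=77: λ(B_J) = 1 − λ(A)/2 = cos(kπ/78); k=1 gives ρ_J = 0.9992.
root = sin(π/78) = 0.04027  (since 1−cos² = sin²).
ω* = 2/(1+0.04027) = 1.9226
ρ(B_{ω*}) = ω*−1 = 0.9226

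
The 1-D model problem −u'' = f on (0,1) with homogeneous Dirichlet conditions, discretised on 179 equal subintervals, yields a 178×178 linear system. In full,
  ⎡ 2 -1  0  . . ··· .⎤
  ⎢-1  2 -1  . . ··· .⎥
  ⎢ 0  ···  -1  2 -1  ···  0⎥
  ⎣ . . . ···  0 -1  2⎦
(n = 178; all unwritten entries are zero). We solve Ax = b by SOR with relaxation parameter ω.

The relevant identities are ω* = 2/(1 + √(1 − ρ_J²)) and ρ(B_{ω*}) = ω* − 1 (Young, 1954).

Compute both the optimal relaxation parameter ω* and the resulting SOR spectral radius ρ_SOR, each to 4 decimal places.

B_J for the 178×178 system has eigenvalues cos(kπ/179); ρ_J = cos(π/179) = 0.9998.
√(1−ρ_J²) simplifies to sin(π/179) = 0.01755.
ω* = 2 / (1 + 0.01755) = 2 / 1.01755 ≈ 1.9655.
Hence ρ(B_{ω*}) = 1.9655 − 1 = 0.9655.

ω* = 1.9655, ρ_SOR = 0.9655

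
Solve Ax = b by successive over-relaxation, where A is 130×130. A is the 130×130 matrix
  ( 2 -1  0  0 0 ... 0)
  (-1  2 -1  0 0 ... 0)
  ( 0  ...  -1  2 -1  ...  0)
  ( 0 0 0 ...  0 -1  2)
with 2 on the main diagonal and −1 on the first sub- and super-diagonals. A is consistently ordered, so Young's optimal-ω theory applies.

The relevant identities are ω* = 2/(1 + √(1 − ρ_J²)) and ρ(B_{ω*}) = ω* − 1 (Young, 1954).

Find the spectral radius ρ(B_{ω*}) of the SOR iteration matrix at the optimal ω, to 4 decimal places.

ρ_SOR = 0.9532

B_J for the 130×130 system has eigenvalues cos(kπ/131); ρ_J = cos(π/131) = 0.9997.
√(1−ρ_J²) = |sin(π/131)| = 0.02398
ω* = 2/(1 + 0.02398) = 2/1.02398 = 1.9532.
ρ(B_{ω*}) = ω*−1 = 0.9532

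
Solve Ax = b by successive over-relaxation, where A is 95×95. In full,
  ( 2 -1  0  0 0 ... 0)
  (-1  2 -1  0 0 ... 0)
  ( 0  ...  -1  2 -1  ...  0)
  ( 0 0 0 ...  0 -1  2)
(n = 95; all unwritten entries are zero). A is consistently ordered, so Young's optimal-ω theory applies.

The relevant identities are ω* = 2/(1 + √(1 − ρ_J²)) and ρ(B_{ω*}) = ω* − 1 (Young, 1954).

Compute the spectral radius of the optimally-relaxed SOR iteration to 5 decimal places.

ρ_SOR = 0.93664

ρ_J = max_k |cos(kπ/96)| = cos(π/96) = 0.99946
1 − cos²(π/96) = sin²(π/96) ⇒ √(1−ρ_J²) = sin(π/96) = 0.032719.
ω* = 2 / (1 + 0.032719) = 2 / 1.032719 ≈ 1.93664.
ρ_SOR = ω* − 1 = 1.93664 − 1 = 0.93664.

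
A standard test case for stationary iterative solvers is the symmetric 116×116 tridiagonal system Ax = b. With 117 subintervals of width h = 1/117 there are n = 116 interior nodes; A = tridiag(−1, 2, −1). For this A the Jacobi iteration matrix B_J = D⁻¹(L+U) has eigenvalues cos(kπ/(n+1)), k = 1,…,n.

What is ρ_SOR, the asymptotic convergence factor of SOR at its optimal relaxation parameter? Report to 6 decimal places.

With n=116, ρ(Jacobi) = cos(π/117) = 0.999640.
√(1−ρ_J²) simplifies to sin(π/117) = 0.0268480.
ω* = 2/(1+0.0268480) = 1.947708
ρ(B_{ω*}) = ω*−1 = 0.947708

ρ_SOR = 0.947708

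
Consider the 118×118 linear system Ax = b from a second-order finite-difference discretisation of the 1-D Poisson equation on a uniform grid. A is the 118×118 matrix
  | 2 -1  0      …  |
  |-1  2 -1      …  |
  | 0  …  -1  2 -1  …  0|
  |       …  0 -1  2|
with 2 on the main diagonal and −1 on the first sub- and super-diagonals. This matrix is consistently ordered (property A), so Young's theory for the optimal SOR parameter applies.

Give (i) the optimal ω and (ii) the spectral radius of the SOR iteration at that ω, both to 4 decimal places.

B_J for the 118×118 system has eigenvalues cos(kπ/119); ρ_J = cos(π/119) = 0.9997.
√(1−ρ_J²) = |sin(π/119)| = 0.02640
So ω* = 2/1.02640 = 1.9486 (Young).
[ρ_SOR] ω* − 1 = 0.9486.

ω* = 1.9486, ρ_SOR = 0.9486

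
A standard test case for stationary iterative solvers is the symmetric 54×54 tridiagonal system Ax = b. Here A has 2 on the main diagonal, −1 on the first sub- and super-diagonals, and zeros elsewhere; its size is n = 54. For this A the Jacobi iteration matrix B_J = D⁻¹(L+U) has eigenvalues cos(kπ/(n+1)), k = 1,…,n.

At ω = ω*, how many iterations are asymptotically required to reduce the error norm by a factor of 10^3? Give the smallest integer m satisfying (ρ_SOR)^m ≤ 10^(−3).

m = 61

ρ_J = max_k |cos(kπ/55)| = cos(π/55) = 0.9983691
root = sin(π/55) = 0.0570888  (since 1−cos² = sin²).
Then 2/(1+√(1−ρ_J²)) = 2/(1+0.0570888); ω* = 2/1.0570888 = 1.8919886.
and ρ(B_{ω*}) = 1.8919886 − 1 = 0.8919886.
Need (0.8919886)^m ≤ 10^(−3): m ≥ 3·ln10/|ln 0.8919886| = 6.90776/0.114302 = 60.434 ⇒ m = 61.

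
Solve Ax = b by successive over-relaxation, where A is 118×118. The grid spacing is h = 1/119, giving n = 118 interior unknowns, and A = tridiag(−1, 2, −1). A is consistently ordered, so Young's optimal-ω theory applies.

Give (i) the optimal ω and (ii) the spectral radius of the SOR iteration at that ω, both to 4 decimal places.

ω* = 1.9486, ρ_SOR = 0.9486

With n=118, ρ(Jacobi) = cos(π/119) = 0.9997.
√(1−ρ_J²) = |sin(π/119)| = 0.02640
Then 2/(1+√(1−ρ_J²)) = 2/(1+0.02640); ω* = 2/1.02640 = 1.9486.
At ω = 1.9486 every |λ(B_ω)| = ω−1, so ρ_SOR = 0.9486.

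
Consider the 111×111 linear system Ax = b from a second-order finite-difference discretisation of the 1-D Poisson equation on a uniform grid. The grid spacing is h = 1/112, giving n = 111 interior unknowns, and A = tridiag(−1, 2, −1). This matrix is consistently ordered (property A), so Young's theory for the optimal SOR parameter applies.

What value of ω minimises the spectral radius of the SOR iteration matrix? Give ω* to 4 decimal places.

[ρ_J] n=111: ρ(B_J) = cos(π/(n+1)) = cos(π/112) = 0.9996.
√(1−ρ_J²) = |sin(π/112)| = 0.02805
ω* = 2/(1+0.02805) = 1.9454
ρ_SOR = ω* − 1 = 1.9454 − 1 = 0.9454.

ω* = 1.9454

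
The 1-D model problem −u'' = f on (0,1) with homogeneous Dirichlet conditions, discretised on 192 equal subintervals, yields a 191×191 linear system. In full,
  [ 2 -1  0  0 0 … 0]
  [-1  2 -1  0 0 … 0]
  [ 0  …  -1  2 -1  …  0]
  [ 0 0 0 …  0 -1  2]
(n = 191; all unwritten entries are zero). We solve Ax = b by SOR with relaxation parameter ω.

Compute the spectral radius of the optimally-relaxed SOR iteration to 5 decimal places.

n=191: λ(B_J) = 1 − λ(A)/2 = cos(kπ/192); k=1 gives ρ_J = 0.99987.
√(1 − cos²(π/192)) = sin(π/192) ≈ 0.016362.
ω* = 2 / (1 + 0.016362) = 2 / 1.016362 ≈ 1.96780.
[ρ_SOR] ω* − 1 = 0.96780.

ρ_SOR = 0.96780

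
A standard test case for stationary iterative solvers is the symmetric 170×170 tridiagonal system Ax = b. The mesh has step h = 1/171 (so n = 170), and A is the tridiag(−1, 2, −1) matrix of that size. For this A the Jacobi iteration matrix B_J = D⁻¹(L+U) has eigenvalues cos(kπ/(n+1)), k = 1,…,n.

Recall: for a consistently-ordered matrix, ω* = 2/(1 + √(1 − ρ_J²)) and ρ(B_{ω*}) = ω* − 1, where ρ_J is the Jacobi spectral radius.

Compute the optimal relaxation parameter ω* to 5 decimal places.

[ρ_J] n=170: ρ(B_J) = cos(π/(n+1)) = cos(π/171) = 0.99983.
root = sin(π/171) = 0.018371  (since 1−cos² = sin²).
Young: ω* = 2/(1+√(1−ρ_J²)) = 2/(1+0.018371) = 2/1.018371 = 1.96392.
At ω = 1.96392 every |λ(B_ω)| = ω−1, so ρ_SOR = 0.96392.

ω* = 1.96392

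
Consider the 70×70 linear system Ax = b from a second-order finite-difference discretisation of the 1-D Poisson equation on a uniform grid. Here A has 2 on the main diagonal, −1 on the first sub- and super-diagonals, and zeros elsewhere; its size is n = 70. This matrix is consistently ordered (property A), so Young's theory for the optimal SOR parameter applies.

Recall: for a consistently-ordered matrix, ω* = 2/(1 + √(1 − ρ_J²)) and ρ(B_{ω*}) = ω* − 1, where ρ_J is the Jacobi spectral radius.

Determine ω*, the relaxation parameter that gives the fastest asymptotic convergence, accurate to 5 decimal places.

ω* = 1.91528

With n=70, ρ(Jacobi) = cos(π/71) = 0.99902.
√(1−ρ_J²) = |sin(π/71)| = 0.044233
Young: ω* = 2/(1+√(1−ρ_J²)) = 2/(1+0.044233) = 2/1.044233 = 1.91528.
[ρ_SOR] ω* − 1 = 0.91528.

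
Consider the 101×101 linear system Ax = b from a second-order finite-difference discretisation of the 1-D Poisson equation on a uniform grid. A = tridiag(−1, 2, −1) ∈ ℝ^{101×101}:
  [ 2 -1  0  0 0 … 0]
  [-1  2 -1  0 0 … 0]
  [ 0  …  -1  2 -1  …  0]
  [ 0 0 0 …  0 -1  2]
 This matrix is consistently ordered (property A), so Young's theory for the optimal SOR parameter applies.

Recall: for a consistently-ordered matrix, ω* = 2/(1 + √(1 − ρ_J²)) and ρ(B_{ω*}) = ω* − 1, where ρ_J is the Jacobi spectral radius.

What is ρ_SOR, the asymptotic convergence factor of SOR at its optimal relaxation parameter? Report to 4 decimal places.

ρ_J = max_k |cos(kπ/102)| = cos(π/102) = 0.9995
√(1−ρ_J²) simplifies to sin(π/102) = 0.03080.
ω* = 2/(1 + 0.03080) = 2/1.03080 = 1.9402.
ρ_SOR = ω* − 1 = 1.9402 − 1 = 0.9402.

ρ_SOR = 0.9402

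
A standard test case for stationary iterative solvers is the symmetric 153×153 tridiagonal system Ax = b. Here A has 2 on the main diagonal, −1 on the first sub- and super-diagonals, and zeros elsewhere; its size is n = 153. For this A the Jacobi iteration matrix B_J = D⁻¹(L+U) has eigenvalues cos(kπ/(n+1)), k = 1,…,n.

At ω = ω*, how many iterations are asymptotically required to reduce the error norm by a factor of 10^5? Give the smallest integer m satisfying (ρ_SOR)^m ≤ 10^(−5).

With n=153, ρ(Jacobi) = cos(π/154) = 0.9997919.
√(1 − cos²(π/154)) = sin(π/154) ≈ 0.0203985.
ω* = 2/(1+0.0203985) = 1.9600186
ρ_SOR = ω* − 1 ≈ 0.9600186.
(0.9600186)^m ≤ 10^{−5}  ⇒  m·ln(0.9600186) ≤ −5·ln10  ⇒  m ≥ 282.161  ⇒  m = 283

m = 283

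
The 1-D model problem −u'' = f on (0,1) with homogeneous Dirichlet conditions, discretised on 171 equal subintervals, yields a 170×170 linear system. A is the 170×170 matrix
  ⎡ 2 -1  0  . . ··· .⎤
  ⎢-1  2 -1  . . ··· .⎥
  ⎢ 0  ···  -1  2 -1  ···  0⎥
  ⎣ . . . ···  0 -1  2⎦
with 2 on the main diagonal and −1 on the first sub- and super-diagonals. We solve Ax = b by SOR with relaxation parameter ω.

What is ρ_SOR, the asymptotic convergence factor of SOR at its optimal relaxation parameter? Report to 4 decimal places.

½·tridiag(1,0,1) at n=170: λ_k = cos(kπ/171); max |λ| at k=1 ⇒ ρ_J = cos(π/171) ≈ 0.9998.
1 − cos²(π/171) = sin²(π/171) ⇒ √(1−ρ_J²) = sin(π/171) = 0.01837.
ω* = 2/(1 + 0.01837) = 2/1.01837 = 1.9639.
Hence ρ(B_{ω*}) = 1.9639 − 1 = 0.9639.

ρ_SOR = 0.9639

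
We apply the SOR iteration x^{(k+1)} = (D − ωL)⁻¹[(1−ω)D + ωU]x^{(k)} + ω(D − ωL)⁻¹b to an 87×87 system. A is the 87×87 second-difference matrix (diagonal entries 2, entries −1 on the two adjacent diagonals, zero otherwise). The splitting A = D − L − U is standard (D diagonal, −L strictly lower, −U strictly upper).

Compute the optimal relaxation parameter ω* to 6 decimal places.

ρ_J = max_k |cos(kπ/88)| = cos(π/88) = 0.999363
√(1−ρ_J²) simplifies to sin(π/88) = 0.0356923.
ω* = 2/(1+0.0356923) = 1.931075
ρ_SOR = ω* − 1 = 1.931075 − 1 = 0.931075.

ω* = 1.931075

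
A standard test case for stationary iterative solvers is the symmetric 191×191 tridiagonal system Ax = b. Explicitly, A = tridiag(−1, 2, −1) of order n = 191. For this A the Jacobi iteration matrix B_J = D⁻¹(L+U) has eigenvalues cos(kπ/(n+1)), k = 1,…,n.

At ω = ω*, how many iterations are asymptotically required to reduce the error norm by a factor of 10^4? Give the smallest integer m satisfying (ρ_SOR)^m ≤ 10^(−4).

m = 282

B_J for the 191×191 system has eigenvalues cos(kπ/192); ρ_J = cos(π/192) = 0.9998661.
√(1 − cos²(π/192)) = sin(π/192) ≈ 0.0163617.
ω* = 2/(1+0.0163617) = 1.9678034
[ρ_SOR] ω* − 1 = 0.9678034.
Need (0.9678034)^m ≤ 10^(−4): m ≥ 4·ln10/|ln 0.9678034| = 9.21034/0.0327263 = 281.435 ⇒ m = 282.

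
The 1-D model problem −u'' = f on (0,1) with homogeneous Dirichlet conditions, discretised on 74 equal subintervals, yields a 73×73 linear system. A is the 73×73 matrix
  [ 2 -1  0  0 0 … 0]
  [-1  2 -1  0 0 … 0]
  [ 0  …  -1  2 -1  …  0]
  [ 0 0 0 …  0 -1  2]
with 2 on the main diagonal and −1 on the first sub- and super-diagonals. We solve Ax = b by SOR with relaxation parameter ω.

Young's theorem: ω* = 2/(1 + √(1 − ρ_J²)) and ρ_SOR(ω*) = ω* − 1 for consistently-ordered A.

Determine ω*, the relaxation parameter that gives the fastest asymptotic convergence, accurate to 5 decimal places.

ω* = 1.91857

ρ_J = max_k |cos(kπ/74)| = cos(π/74) = 0.99910
√(1 − cos²(π/74)) = sin(π/74) ≈ 0.042441.
Then 2/(1+√(1−ρ_J²)) = 2/(1+0.042441); ω* = 2/1.042441 = 1.91857.
and ρ(B_{ω*}) = 1.91857 − 1 = 0.91857.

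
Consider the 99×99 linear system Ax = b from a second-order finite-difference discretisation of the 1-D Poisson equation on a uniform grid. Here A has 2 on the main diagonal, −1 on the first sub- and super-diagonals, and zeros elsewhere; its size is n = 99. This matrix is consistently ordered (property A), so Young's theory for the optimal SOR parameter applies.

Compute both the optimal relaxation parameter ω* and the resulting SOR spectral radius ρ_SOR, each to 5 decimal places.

B_J for the 99×99 system has eigenvalues cos(kπ/100); ρ_J = cos(π/100) = 0.99951.
1 − cos²(π/100) = sin²(π/100) ⇒ √(1−ρ_J²) = sin(π/100) = 0.031411.
[ω*] 2 ÷ (1 + 0.031411) = 2 ÷ 1.031411 = 1.93909.
At ω = 1.93909 every |λ(B_ω)| = ω−1, so ρ_SOR = 0.93909.

ω* = 1.93909, ρ_SOR = 0.93909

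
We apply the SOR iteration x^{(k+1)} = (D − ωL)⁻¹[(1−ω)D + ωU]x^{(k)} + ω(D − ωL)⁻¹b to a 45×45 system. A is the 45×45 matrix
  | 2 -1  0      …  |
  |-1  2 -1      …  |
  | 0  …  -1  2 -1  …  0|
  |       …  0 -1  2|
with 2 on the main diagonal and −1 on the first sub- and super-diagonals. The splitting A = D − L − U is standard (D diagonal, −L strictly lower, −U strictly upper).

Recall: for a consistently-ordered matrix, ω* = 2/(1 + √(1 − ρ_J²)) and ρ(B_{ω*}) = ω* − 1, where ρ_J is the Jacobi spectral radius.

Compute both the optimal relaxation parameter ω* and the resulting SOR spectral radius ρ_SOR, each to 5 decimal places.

[ρ_J] n=45: ρ(B_J) = cos(π/(n+1)) = cos(π/46) = 0.99767.
root = sin(π/46) = 0.068242  (since 1−cos² = sin²).
[ω*] 2 ÷ (1 + 0.068242) = 2 ÷ 1.068242 = 1.87223.
ρ(B_{ω*}) = ω*−1 = 0.87223

ω* = 1.87223, ρ_SOR = 0.87223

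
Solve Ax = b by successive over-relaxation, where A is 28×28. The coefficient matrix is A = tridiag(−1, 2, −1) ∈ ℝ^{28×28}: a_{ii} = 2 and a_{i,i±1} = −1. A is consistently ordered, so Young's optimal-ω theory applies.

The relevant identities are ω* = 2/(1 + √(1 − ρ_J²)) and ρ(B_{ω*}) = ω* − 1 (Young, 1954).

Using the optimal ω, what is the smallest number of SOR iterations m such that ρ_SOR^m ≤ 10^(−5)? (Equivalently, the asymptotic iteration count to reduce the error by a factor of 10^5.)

m = 54

[ρ_J] n=28: ρ(B_J) = cos(π/(n+1)) = cos(π/29) = 0.9941380.
1 − cos²(π/29) = sin²(π/29) ⇒ √(1−ρ_J²) = sin(π/29) = 0.1081190.
ω* = 2/(1+0.1081190) = 1.8048603
At ω = 1.8048603 every |λ(B_ω)| = ω−1, so ρ_SOR = 0.8048603.
ρ_SOR^m ≤ 10^(−5) ⇔ m ≥ 5·ln10/(−ln 0.8048603) = 11.5129/0.217087 = 53.034; m = ⌈53.034⌉ = 54.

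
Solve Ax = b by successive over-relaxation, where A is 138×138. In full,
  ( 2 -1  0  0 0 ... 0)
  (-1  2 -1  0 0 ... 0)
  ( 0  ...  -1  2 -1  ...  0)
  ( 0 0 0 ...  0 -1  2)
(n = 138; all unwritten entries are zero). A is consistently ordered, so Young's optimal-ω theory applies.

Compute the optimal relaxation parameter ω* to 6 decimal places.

ω* = 1.955800

B_J for the 138×138 system has eigenvalues cos(kπ/139); ρ_J = cos(π/139) = 0.999745.
1 − cos²(π/139) = sin²(π/139) ⇒ √(1−ρ_J²) = sin(π/139) = 0.0225995.
[ω*] 2 ÷ (1 + 0.0225995) = 2 ÷ 1.0225995 = 1.955800.
ρ_SOR = ω* − 1 = 1.955800 − 1 = 0.955800.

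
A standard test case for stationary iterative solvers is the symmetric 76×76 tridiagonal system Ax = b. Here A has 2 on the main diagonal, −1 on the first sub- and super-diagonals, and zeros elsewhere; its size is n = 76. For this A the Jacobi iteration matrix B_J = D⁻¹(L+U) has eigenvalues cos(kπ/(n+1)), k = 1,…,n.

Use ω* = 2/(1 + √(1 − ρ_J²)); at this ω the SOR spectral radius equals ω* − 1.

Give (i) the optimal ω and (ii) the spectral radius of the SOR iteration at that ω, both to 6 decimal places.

ω* = 1.921620, ρ_SOR = 0.921620

ρ_J = max_k |cos(kπ/77)| = cos(π/77) = 0.999168
root = sin(π/77) = 0.0407886  (since 1−cos² = sin²).
ω* = 2/(1+0.0407886) = 1.921620
ρ_SOR = ω* − 1 ≈ 0.921620.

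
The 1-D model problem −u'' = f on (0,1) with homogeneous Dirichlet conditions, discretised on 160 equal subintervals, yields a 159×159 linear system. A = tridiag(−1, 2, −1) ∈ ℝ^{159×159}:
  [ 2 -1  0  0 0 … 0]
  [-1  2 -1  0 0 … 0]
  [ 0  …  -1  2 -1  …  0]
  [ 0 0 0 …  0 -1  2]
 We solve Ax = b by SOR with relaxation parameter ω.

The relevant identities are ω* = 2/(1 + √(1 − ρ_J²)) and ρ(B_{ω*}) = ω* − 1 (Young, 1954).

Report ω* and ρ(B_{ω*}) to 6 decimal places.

[ρ_J] n=159: ρ(B_J) = cos(π/(n+1)) = cos(π/160) = 0.999807.
root = sin(π/160) = 0.0196337  (since 1−cos² = sin²).
ω* = 2/(1+0.0196337) = 1.961489
ρ_SOR = ω* − 1 = 1.961489 − 1 = 0.961489.

ω* = 1.961489, ρ_SOR = 0.961489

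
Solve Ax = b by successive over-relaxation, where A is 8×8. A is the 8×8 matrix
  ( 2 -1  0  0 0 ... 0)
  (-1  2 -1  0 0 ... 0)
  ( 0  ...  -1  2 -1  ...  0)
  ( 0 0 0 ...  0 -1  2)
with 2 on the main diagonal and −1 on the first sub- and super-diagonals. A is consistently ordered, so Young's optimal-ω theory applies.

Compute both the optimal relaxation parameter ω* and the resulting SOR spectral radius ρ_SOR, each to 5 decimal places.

ω* = 1.49029, ρ_SOR = 0.49029

With n=8, ρ(Jacobi) = cos(π/9) = 0.93969.
root = sin(π/9) = 0.342020  (since 1−cos² = sin²).
ω* = 2/(1 + 0.342020) = 2/1.342020 = 1.49029.
and ρ(B_{ω*}) = 1.49029 − 1 = 0.49029.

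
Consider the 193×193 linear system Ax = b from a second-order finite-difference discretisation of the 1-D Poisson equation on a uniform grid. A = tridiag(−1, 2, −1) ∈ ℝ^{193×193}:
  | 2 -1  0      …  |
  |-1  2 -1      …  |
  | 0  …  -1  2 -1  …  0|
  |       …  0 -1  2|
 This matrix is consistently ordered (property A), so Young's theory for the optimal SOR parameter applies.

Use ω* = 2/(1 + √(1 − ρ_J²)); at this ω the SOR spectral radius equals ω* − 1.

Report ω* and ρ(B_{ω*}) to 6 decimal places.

ω* = 1.968130, ρ_SOR = 0.968130

n=193: λ(B_J) = 1 − λ(A)/2 = cos(kπ/194); k=1 gives ρ_J = 0.999869.
√(1 − cos²(π/194)) = sin(π/194) ≈ 0.0161931.
Then 2/(1+√(1−ρ_J²)) = 2/(1+0.0161931); ω* = 2/1.0161931 = 1.968130.
ρ(B_{ω*}) = ω*−1 = 0.968130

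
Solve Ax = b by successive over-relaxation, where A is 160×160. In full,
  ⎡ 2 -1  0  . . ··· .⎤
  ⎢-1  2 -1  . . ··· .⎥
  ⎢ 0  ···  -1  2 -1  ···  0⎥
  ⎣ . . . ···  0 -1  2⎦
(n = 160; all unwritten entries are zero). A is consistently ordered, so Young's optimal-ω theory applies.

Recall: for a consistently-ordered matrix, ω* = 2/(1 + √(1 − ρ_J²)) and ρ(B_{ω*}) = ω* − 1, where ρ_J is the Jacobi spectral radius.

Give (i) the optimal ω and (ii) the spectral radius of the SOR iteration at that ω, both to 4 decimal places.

ω* = 1.9617, ρ_SOR = 0.9617

n=160: λ(B_J) = 1 − λ(A)/2 = cos(kπ/161); k=1 gives ρ_J = 0.9998.
√(1−ρ_J²) simplifies to sin(π/161) = 0.01951.
[ω*] 2 ÷ (1 + 0.01951) = 2 ÷ 1.01951 = 1.9617.
ρ_SOR = ω* − 1 = 1.9617 − 1 = 0.9617.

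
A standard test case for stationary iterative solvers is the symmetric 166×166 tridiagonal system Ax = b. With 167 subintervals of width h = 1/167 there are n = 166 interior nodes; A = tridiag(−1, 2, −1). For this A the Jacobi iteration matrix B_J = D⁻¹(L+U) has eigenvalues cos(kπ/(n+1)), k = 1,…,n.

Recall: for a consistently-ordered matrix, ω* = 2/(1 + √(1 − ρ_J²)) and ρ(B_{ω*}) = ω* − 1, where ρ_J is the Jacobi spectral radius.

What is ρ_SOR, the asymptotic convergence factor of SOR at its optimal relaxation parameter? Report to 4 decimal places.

[ρ_J] n=166: ρ(B_J) = cos(π/(n+1)) = cos(π/167) = 0.9998.
√(1−ρ_J²) simplifies to sin(π/167) = 0.01881.
ω* = 2/(1 + 0.01881) = 2/1.01881 = 1.9631.
ρ_SOR = ω* − 1 = 1.9631 − 1 = 0.9631.

ρ_SOR = 0.9631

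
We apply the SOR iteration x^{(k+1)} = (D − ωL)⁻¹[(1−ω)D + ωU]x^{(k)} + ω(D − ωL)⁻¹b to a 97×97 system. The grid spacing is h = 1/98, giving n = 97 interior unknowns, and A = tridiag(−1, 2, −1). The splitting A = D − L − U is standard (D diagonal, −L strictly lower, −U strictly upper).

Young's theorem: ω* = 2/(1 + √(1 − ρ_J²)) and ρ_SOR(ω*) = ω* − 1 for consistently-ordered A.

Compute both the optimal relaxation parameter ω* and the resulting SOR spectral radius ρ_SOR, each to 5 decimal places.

With n=97, ρ(Jacobi) = cos(π/98) = 0.99949.
root = sin(π/98) = 0.032052  (since 1−cos² = sin²).
[ω*] 2 ÷ (1 + 0.032052) = 2 ÷ 1.032052 = 1.93789.
[ρ_SOR] ω* − 1 = 0.93789.

ω* = 1.93789, ρ_SOR = 0.93789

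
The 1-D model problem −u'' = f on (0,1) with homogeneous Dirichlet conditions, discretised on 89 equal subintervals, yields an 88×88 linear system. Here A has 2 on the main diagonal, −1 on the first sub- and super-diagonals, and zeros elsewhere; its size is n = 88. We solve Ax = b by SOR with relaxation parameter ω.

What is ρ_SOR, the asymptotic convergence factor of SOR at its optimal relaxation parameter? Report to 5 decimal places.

ρ_J = max_k |cos(kπ/89)| = cos(π/89) = 0.99938
√(1−ρ_J²) = |sin(π/89)| = 0.035291
Then 2/(1+√(1−ρ_J²)) = 2/(1+0.035291); ω* = 2/1.035291 = 1.93182.
ρ_SOR = ω* − 1 ≈ 0.93182.

ρ_SOR = 0.93182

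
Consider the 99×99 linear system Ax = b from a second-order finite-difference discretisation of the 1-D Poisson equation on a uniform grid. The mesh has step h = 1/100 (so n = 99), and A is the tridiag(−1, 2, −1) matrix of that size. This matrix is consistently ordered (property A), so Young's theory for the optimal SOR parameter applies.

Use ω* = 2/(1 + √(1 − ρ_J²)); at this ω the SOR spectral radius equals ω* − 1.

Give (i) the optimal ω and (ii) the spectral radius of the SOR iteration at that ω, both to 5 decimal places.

B_J for the 99×99 system has eigenvalues cos(kπ/100); ρ_J = cos(π/100) = 0.99951.
√(1−ρ_J²) = |sin(π/100)| = 0.031411
[ω*] 2 ÷ (1 + 0.031411) = 2 ÷ 1.031411 = 1.93909.
At ω = 1.93909 every |λ(B_ω)| = ω−1, so ρ_SOR = 0.93909.

ω* = 1.93909, ρ_SOR = 0.93909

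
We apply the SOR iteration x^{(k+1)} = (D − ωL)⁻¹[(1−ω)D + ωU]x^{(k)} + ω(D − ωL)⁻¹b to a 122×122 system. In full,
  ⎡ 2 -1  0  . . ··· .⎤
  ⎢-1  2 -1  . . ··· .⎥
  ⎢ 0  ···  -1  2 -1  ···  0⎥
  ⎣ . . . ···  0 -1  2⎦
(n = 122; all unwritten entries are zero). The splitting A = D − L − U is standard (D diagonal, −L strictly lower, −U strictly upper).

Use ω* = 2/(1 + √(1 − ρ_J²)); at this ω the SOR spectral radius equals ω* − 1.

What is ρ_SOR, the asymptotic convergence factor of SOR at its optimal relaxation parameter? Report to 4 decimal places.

ρ_SOR = 0.9502

spectrum of D⁻¹(L+U) = {cos(kπ/123) : 1≤k≤122}; ρ_J = cos(π/123) = 0.9997.
√(1−ρ_J²) = |sin(π/123)| = 0.02554
ω* = 2/(1 + 0.02554) = 2/1.02554 = 1.9502.
ρ_SOR = ω* − 1 ≈ 0.9502.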